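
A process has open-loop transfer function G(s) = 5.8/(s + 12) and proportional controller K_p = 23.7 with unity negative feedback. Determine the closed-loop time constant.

τ = 0.00669 s

Closed-loop transfer function: T(s) = K_p·G(s)/(1 + K_p·G(s)) = 137.5/(s + 12 + 137.5) = 137.5/(s + 149.5).
Time constant τ = 1/149.5 = 0.00669 s.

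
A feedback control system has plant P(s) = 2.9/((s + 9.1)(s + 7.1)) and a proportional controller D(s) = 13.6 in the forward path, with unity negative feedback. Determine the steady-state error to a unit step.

0.621

The loop is type 0. Static position error constant K_pos = D(0)·P(0) = 13.6·0.04488 = 0.6104.
Steady-state error to a unit step: e_ss = 1/(1+K_pos) = 1/1.61 = 0.621.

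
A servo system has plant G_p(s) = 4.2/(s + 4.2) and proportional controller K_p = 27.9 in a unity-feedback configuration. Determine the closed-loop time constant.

τ = 0.00824 s

Closed-loop transfer function: T(s) = K_p·G_p(s)/(1 + K_p·G_p(s)) = 117.2/(s + 4.2 + 117.2) = 117.2/(s + 121.4).
Time constant τ = 1/121.4 = 0.00824 s.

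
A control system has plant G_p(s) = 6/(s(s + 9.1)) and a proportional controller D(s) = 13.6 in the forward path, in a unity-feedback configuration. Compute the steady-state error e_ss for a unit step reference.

0

The open loop D(s)G_p(s) has a pole at the origin (type 1), so the static position error constant is infinite and e_ss = 1/(1+∞) = 0.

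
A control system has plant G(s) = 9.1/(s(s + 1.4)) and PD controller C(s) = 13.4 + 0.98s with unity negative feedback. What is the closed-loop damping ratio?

ζ = 0.467

Forward path: (13.4 + 0.98s)·9.1/(s(s+1.4)). The closed-loop characteristic equation is s² + (1.4 + 9.1·0.98)s + 9.1·13.4 = 0.
That is s² + 10.32s + 121.9 = 0, so ω_n = 11.04 rad/s and ζ = 10.32/(2·11.04) = 0.4672.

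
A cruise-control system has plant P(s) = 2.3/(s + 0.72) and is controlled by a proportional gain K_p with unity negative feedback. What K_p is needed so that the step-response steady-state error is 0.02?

Steady-state error for a unit step on this type-0 loop is 1/(1 + K_p·P(0)).
P(0) = 3.194. Require 1/(1 + K_p·3.194) = 0.02, so 1 + 3.194·K_p = 50.
K_p = (50 − 1)/3.194 = 15.3.

K_p = 15.3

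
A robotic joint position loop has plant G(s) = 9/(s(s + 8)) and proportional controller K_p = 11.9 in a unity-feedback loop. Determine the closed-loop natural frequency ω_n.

1 + K_p·G(s) = 0 gives s² + 8s + 107.1 = 0.
Matching s² + 2ζω_n s + ω_n²: ω_n = √107.1 = 10.35 rad/s and 2ζω_n = 8, so ζ = 8/(2·10.35) = 0.387.

ω_n = 10.3 rad/s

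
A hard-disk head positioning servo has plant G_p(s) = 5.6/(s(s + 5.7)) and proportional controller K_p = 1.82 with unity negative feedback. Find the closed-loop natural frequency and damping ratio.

1 + K_p·G_p(s) = 0 gives s² + 5.7s + 10.19 = 0.
So ω_n² = 10.19 ⇒ ω_n = 3.192 rad/s, and ζ = 5.7/(2ω_n) = 0.893.

ω_n = 3.19 rad/s, ζ = 0.893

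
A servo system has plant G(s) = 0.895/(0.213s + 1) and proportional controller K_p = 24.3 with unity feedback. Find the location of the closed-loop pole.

s = -106.8

Closed loop: T(s) = K_p·G/(1+K_p·G) = 21.75/(0.213s + 1 + 21.75), with pole at s = −(1 + 21.75)/0.213 = −106.8.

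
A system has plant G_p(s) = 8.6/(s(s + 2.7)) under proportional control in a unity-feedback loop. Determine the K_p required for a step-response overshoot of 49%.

From %OS = 100·exp(−πζ/√(1−ζ²)) = 49%, ζ = −ln(0.49)/√(π²+ln²(0.49)) = 0.2214.
Characteristic equation s² + 2.7s + 8.6K_p = 0 gives ζ = 2.7/(2√(8.6K_p)).
Setting ζ = 0.2214: √(8.6K_p) = 2.7/(2·0.2214) = 6.097, so K_p = 37.17/8.6 = 4.32.

K_p = 4.32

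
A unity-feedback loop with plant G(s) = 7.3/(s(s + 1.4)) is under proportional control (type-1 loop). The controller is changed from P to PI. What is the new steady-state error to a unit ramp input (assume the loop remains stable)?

The integrator raises the loop to type 2, so K_v → ∞ and e_ss to a ramp is zero.

0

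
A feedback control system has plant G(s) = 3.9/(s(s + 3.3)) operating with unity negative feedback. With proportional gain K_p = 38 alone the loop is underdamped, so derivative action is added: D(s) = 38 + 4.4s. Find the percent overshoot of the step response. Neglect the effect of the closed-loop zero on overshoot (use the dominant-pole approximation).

Forward path: (38 + 4.4s)·3.9/(s(s+3.3)). The closed-loop characteristic equation is s² + (3.3 + 3.9·4.4)s + 3.9·38 = 0.
That is s² + 20.46s + 148.2 = 0, so ω_n = 12.17 rad/s and ζ = 20.46/(2·12.17) = 0.8403.
%OS = 100·exp(−πζ/√(1−ζ²)) = 0.767%.

0.767%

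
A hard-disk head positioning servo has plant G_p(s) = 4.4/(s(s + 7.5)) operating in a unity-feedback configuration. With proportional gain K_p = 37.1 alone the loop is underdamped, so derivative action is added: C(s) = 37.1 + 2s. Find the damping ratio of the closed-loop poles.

Forward path: (37.1 + 2s)·4.4/(s(s+7.5)). The closed-loop characteristic equation is s² + (7.5 + 4.4·2)s + 4.4·37.1 = 0.
That is s² + 16.3s + 163.2 = 0, so ω_n = 12.78 rad/s and ζ = 16.3/(2·12.78) = 0.6379.

ζ = 0.638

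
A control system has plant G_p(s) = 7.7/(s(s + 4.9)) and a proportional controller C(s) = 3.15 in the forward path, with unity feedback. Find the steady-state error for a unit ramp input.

The loop has one pole at the origin (type 1). Velocity error constant K_v = lim_{s→0} s·C(s)G_p(s) = 3.15·7.7/4.9 = 4.95.
Steady-state error to a unit ramp: e_ss = 1/K_v = 0.202.

0.202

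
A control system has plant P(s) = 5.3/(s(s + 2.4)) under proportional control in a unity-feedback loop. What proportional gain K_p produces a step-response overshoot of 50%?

From %OS = 100·exp(−πζ/√(1−ζ²)) = 50%, ζ = −ln(0.5)/√(π²+ln²(0.5)) = 0.2155.
Characteristic equation s² + 2.4s + 5.3K_p = 0 gives ζ = 2.4/(2√(5.3K_p)).
Setting ζ = 0.2155: √(5.3K_p) = 2.4/(2·0.2155) = 5.57, so K_p = 31.02/5.3 = 5.85.

K_p = 5.85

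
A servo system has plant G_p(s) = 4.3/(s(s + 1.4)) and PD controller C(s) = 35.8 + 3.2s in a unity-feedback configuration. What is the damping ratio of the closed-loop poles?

ζ = 0.611

Forward path: (35.8 + 3.2s)·4.3/(s(s+1.4)). The closed-loop characteristic equation is s² + (1.4 + 4.3·3.2)s + 4.3·35.8 = 0.
That is s² + 15.16s + 153.9 = 0, so ω_n = 12.41 rad/s and ζ = 15.16/(2·12.41) = 0.6109.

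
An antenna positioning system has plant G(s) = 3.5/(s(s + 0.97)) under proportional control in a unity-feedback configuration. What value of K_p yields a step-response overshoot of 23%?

K_p = 0.374

From %OS = 100·exp(−πζ/√(1−ζ²)) = 23%, ζ = −ln(0.23)/√(π²+ln²(0.23)) = 0.4237.
Characteristic equation s² + 0.97s + 3.5K_p = 0 gives ζ = 0.97/(2√(3.5K_p)).
Setting ζ = 0.4237: √(3.5K_p) = 0.97/(2·0.4237) = 1.145, so K_p = 1.31/3.5 = 0.374.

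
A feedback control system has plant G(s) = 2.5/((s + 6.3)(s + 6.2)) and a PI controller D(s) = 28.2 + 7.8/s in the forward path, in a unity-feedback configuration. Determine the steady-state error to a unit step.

0

The open loop D(s)G(s) has a pole at the origin (type 1), so the static position error constant is infinite and e_ss = 1/(1+∞) = 0.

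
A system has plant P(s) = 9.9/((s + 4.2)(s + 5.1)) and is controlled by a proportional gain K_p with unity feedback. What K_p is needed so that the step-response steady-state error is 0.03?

K_p = 70

Steady-state error for a unit step on this type-0 loop is 1/(1 + K_p·P(0)).
P(0) = 0.4622. Require 1/(1 + K_p·0.4622) = 0.03, so 1 + 0.4622·K_p = 33.33.
K_p = (33.33 − 1)/0.4622 = 70.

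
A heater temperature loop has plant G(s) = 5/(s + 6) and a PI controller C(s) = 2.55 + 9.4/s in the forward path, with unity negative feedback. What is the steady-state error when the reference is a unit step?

0

The open loop C(s)G(s) has a pole at the origin (type 1), so the static position error constant is infinite and e_ss = 1/(1+∞) = 0.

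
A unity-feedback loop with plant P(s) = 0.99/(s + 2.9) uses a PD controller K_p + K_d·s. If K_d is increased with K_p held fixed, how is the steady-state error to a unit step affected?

K_d affects only the transient (the s-coefficient); the DC loop gain, and hence e_ss, depends only on K_p.

unchanged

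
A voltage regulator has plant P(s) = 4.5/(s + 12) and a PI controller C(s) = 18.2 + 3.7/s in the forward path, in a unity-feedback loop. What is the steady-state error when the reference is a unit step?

The open loop C(s)P(s) has a pole at the origin (type 1), so the static position error constant is infinite and e_ss = 1/(1+∞) = 0.

0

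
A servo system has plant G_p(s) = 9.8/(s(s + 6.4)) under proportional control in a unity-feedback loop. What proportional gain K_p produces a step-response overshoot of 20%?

From %OS = 100·exp(−πζ/√(1−ζ²)) = 20%, ζ = −ln(0.2)/√(π²+ln²(0.2)) = 0.4559.
Characteristic equation s² + 6.4s + 9.8K_p = 0 gives ζ = 6.4/(2√(9.8K_p)).
Setting ζ = 0.4559: √(9.8K_p) = 6.4/(2·0.4559) = 7.018, so K_p = 49.26/9.8 = 5.03.

K_p = 5.03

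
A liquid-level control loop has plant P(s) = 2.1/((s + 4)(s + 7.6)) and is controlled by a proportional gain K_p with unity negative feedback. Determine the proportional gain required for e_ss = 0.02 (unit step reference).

K_p = 709

For a type-0 loop with proportional control, e_ss = 1/(1 + K_p·P(0)).
P(0) = 0.06908. Require 1/(1 + K_p·0.06908) = 0.02, so 1 + 0.06908·K_p = 50.
K_p = (50 − 1)/0.06908 = 709.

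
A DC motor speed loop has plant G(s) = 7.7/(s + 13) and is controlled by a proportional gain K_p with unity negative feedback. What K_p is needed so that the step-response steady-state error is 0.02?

The loop is type 0, so e_ss(step) = 1/(1 + K_pos) with K_pos = K_p·G(0).
G(0) = 0.5923. Require 1/(1 + K_p·0.5923) = 0.02, so 1 + 0.5923·K_p = 50.
K_p = (50 − 1)/0.5923 = 82.7.

K_p = 82.7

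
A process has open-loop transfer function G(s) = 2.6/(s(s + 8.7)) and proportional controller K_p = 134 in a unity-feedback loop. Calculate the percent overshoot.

The closed-loop denominator s² + 8.7s + 348.4 gives ω_n = √348.4 = 18.67 and ζ = 8.7/(2ω_n) = 0.2331.
%OS = 100·exp(−πζ/√(1−ζ²)) = 100·exp(−π·0.2331/√0.9457) = 47.1%.

47.1%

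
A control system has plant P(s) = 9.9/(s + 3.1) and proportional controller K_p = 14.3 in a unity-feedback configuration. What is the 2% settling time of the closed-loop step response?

T_s ≈ 0.0276 s

Closed-loop transfer function: T(s) = K_p·P(s)/(1 + K_p·P(s)) = 141.6/(s + 3.1 + 141.6) = 141.6/(s + 144.7).
Time constant τ = 1/144.7 = 0.006912 s, so the 2% settling time is about 4τ = 0.0276 s.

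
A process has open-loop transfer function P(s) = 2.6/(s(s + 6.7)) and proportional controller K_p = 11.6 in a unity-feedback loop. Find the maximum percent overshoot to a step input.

8.91%

The closed-loop denominator s² + 6.7s + 30.16 gives ω_n = √30.16 = 5.492 and ζ = 6.7/(2ω_n) = 0.61.
%OS = 100·exp(−πζ/√(1−ζ²)) = 100·exp(−π·0.61/√0.6279) = 8.91%.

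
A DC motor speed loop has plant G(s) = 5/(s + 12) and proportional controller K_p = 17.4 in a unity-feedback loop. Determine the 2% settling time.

T_s ≈ 0.0404 s

Closed-loop transfer function: T(s) = K_p·G(s)/(1 + K_p·G(s)) = 87/(s + 12 + 87) = 87/(s + 99).
Time constant τ = 1/99 = 0.0101 s, so the 2% settling time is about 4τ = 0.0404 s.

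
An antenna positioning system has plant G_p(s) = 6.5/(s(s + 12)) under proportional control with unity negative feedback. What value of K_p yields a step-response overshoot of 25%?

K_p = 34

From %OS = 100·exp(−πζ/√(1−ζ²)) = 25%, ζ = −ln(0.25)/√(π²+ln²(0.25)) = 0.4037.
Characteristic equation s² + 12s + 6.5K_p = 0 gives ζ = 12/(2√(6.5K_p)).
Setting ζ = 0.4037: √(6.5K_p) = 12/(2·0.4037) = 14.86, so K_p = 220.9/6.5 = 34.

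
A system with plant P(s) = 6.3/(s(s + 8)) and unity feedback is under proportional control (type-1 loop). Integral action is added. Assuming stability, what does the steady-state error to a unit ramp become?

The integrator raises the loop to type 2, so K_v → ∞ and e_ss to a ramp is zero.

0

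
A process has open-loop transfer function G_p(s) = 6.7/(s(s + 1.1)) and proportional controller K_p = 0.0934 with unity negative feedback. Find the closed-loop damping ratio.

With unity feedback the closed-loop characteristic equation is s² + 1.1s + 0.0934·6.7 = s² + 1.1s + 0.6258 = 0.
So ω_n² = 0.6258 ⇒ ω_n = 0.7911 rad/s, and ζ = 1.1/(2ω_n) = 0.695.

ζ = 0.695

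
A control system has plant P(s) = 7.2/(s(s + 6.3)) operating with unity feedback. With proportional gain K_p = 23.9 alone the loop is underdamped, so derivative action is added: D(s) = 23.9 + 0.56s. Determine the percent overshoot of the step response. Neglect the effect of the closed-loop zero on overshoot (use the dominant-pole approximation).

26%

Forward path: (23.9 + 0.56s)·7.2/(s(s+6.3)). The closed-loop characteristic equation is s² + (6.3 + 7.2·0.56)s + 7.2·23.9 = 0.
That is s² + 10.33s + 172.1 = 0, so ω_n = 13.12 rad/s and ζ = 10.33/(2·13.12) = 0.3938.
%OS = 100·exp(−πζ/√(1−ζ²)) = 26%.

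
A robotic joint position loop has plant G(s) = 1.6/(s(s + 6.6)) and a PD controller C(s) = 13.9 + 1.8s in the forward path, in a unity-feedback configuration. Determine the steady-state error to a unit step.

The open loop C(s)G(s) has a pole at the origin (type 1), so the static position error constant is infinite and e_ss = 1/(1+∞) = 0.

0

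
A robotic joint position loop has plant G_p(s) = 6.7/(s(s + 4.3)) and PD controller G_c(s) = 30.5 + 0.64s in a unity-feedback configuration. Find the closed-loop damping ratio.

Forward path: (30.5 + 0.64s)·6.7/(s(s+4.3)). The closed-loop characteristic equation is s² + (4.3 + 6.7·0.64)s + 6.7·30.5 = 0.
That is s² + 8.588s + 204.3 = 0, so ω_n = 14.3 rad/s and ζ = 8.588/(2·14.3) = 0.3004.

ζ = 0.3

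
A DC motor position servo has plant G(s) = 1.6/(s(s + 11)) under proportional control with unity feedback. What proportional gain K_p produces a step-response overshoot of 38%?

K_p = 218

From %OS = 100·exp(−πζ/√(1−ζ²)) = 38%, ζ = −ln(0.38)/√(π²+ln²(0.38)) = 0.2943.
Characteristic equation s² + 11s + 1.6K_p = 0 gives ζ = 11/(2√(1.6K_p)).
Setting ζ = 0.2943: √(1.6K_p) = 11/(2·0.2943) = 18.69, so K_p = 349.1/1.6 = 218.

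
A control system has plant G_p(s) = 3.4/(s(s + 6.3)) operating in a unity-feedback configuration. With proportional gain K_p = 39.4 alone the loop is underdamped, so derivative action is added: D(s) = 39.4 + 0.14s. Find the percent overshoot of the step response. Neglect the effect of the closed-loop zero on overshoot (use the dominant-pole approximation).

Forward path: (39.4 + 0.14s)·3.4/(s(s+6.3)). The closed-loop characteristic equation is s² + (6.3 + 3.4·0.14)s + 3.4·39.4 = 0.
That is s² + 6.776s + 134 = 0, so ω_n = 11.57 rad/s and ζ = 6.776/(2·11.57) = 0.2927.
%OS = 100·exp(−πζ/√(1−ζ²)) = 38.2%.

38.2%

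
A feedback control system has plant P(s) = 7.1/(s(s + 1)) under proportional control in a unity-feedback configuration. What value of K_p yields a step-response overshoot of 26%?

K_p = 0.227

From %OS = 100·exp(−πζ/√(1−ζ²)) = 26%, ζ = −ln(0.26)/√(π²+ln²(0.26)) = 0.3941.
Characteristic equation s² + 1s + 7.1K_p = 0 gives ζ = 1/(2√(7.1K_p)).
Setting ζ = 0.3941: √(7.1K_p) = 1/(2·0.3941) = 1.269, so K_p = 1.61/7.1 = 0.227.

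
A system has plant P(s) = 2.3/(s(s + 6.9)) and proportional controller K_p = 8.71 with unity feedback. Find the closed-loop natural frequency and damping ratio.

With unity feedback the closed-loop characteristic equation is s² + 6.9s + 8.71·2.3 = s² + 6.9s + 20.03 = 0.
Matching s² + 2ζω_n s + ω_n²: ω_n = √20.03 = 4.476 rad/s and 2ζω_n = 6.9, so ζ = 6.9/(2·4.476) = 0.771.

ω_n = 4.48 rad/s, ζ = 0.771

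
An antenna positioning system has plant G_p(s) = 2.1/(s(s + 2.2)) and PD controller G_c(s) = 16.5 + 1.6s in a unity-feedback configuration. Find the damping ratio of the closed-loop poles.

Forward path: (16.5 + 1.6s)·2.1/(s(s+2.2)). The closed-loop characteristic equation is s² + (2.2 + 2.1·1.6)s + 2.1·16.5 = 0.
That is s² + 5.56s + 34.65 = 0, so ω_n = 5.886 rad/s and ζ = 5.56/(2·5.886) = 0.4723.

ζ = 0.472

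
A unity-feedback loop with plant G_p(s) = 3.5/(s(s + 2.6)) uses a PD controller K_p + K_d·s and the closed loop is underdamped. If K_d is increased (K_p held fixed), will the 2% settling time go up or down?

Characteristic equation s² + (2.6 + 3.5K_d)s + 3.5K_p = 0: raising K_d increases ζω_n = (2.6+3.5K_d)/2 while the loop stays underdamped, so T_s ≈ 4/(ζω_n) decreases.

decrease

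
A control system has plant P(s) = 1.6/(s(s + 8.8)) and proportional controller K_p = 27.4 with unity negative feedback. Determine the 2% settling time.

From 1 + K_pP(s) = 0: s² + 8.8s + 43.84 = 0 ⇒ ω_n = 6.621, ζ = 0.6645.
2% settling time T_s ≈ 4/(ζω_n) = 4/4.4 = 0.909 s.

T_s ≈ 0.909 s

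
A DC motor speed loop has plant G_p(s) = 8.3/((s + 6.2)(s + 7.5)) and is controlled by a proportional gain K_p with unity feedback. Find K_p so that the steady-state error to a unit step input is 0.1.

K_p = 50.4

The loop is type 0, so e_ss(step) = 1/(1 + K_pos) with K_pos = K_p·G_p(0).
G_p(0) = 0.1785. Require 1/(1 + K_p·0.1785) = 0.1, so 1 + 0.1785·K_p = 10.
K_p = (10 − 1)/0.1785 = 50.4.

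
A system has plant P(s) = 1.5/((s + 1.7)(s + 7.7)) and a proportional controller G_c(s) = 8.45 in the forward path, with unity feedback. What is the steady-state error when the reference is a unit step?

0.508

The loop is type 0. Static position error constant K_pos = G_c(0)·P(0) = 8.45·0.1146 = 0.9683.
Steady-state error to a unit step: e_ss = 1/(1+K_pos) = 1/1.968 = 0.508.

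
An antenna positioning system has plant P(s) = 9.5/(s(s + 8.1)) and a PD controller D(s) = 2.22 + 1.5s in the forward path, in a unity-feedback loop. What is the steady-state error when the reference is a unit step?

The open loop D(s)P(s) has a pole at the origin (type 1), so the static position error constant is infinite and e_ss = 1/(1+∞) = 0.

0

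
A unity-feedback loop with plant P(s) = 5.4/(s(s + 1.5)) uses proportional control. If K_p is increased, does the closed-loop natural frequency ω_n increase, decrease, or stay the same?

ω_n = √(5.4·K_p), which grows with K_p.

increase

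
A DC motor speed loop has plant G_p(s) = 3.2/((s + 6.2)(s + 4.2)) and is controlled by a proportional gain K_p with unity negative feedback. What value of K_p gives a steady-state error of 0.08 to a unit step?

K_p = 93.6

The loop is type 0, so e_ss(step) = 1/(1 + K_pos) with K_pos = K_p·G_p(0).
G_p(0) = 0.1229. Require 1/(1 + K_p·0.1229) = 0.08, so 1 + 0.1229·K_p = 12.5.
K_p = (12.5 − 1)/0.1229 = 93.6.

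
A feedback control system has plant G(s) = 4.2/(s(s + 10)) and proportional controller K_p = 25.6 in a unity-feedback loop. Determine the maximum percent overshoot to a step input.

From 1 + K_pG(s) = 0: s² + 10s + 107.5 = 0 ⇒ ω_n = 10.37, ζ = 0.4822.
%OS = 100·exp(−πζ/√(1−ζ²)) = 100·exp(−π·0.4822/√0.7675) = 17.7%.

17.7%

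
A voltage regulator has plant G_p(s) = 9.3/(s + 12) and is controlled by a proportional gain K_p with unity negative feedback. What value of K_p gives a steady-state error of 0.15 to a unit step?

Steady-state error for a unit step on this type-0 loop is 1/(1 + K_p·G_p(0)).
G_p(0) = 0.775. Require 1/(1 + K_p·0.775) = 0.15, so 1 + 0.775·K_p = 6.667.
K_p = (6.667 − 1)/0.775 = 7.31.

K_p = 7.31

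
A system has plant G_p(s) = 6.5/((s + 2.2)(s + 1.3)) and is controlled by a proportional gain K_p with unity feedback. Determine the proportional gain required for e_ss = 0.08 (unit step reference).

Steady-state error for a unit step on this type-0 loop is 1/(1 + K_p·G_p(0)).
G_p(0) = 2.273. Require 1/(1 + K_p·2.273) = 0.08, so 1 + 2.273·K_p = 12.5.
K_p = (12.5 − 1)/2.273 = 5.06.

K_p = 5.06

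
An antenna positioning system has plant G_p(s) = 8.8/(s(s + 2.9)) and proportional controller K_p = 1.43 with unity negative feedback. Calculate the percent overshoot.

24.5%

From 1 + K_pG_p(s) = 0: s² + 2.9s + 12.58 = 0 ⇒ ω_n = 3.547, ζ = 0.4088.
%OS = 100·exp(−πζ/√(1−ζ²)) = 100·exp(−π·0.4088/√0.8329) = 24.5%.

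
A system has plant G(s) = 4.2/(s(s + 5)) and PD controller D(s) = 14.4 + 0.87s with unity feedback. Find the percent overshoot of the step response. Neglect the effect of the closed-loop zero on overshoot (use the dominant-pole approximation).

12.2%

Forward path: (14.4 + 0.87s)·4.2/(s(s+5)). The closed-loop characteristic equation is s² + (5 + 4.2·0.87)s + 4.2·14.4 = 0.
That is s² + 8.654s + 60.48 = 0, so ω_n = 7.777 rad/s and ζ = 8.654/(2·7.777) = 0.5564.
%OS = 100·exp(−πζ/√(1−ζ²)) = 12.2%.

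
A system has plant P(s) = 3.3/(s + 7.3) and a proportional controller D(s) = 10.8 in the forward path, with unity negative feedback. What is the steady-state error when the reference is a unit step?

0.17

The loop is type 0. Static position error constant K_pos = D(0)·P(0) = 10.8·0.4521 = 4.882.
Steady-state error to a unit step: e_ss = 1/(1+K_pos) = 1/5.882 = 0.17.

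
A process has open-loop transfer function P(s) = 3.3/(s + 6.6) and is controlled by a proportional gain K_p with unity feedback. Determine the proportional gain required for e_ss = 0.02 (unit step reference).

K_p = 98

For a type-0 loop with proportional control, e_ss = 1/(1 + K_p·P(0)).
P(0) = 0.5. Require 1/(1 + K_p·0.5) = 0.02, so 1 + 0.5·K_p = 50.
K_p = (50 − 1)/0.5 = 98.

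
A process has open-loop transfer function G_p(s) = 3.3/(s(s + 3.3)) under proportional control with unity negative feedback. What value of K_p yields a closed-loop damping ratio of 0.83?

K_p = 1.2

Closed-loop characteristic equation: s² + 3.3s + K_p·3.3 = 0.
So ω_n = √(3.3K_p) and 2ζω_n = 3.3, giving ζ = 3.3/(2√(3.3K_p)).
Setting ζ = 0.83: √(3.3K_p) = 3.3/(2·0.83) = 1.988, so K_p = 3.952/3.3 = 1.2.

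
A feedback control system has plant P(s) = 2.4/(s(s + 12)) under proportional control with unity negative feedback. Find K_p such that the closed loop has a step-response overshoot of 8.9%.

K_p = 40.3

From %OS = 100·exp(−πζ/√(1−ζ²)) = 8.9%, ζ = −ln(0.089)/√(π²+ln²(0.089)) = 0.6101.
Characteristic equation s² + 12s + 2.4K_p = 0 gives ζ = 12/(2√(2.4K_p)).
Setting ζ = 0.6101: √(2.4K_p) = 12/(2·0.6101) = 9.834, so K_p = 96.71/2.4 = 40.3.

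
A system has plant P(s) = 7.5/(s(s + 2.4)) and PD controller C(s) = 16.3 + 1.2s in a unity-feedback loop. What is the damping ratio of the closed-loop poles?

Forward path: (16.3 + 1.2s)·7.5/(s(s+2.4)). The closed-loop characteristic equation is s² + (2.4 + 7.5·1.2)s + 7.5·16.3 = 0.
That is s² + 11.4s + 122.2 = 0, so ω_n = 11.06 rad/s and ζ = 11.4/(2·11.06) = 0.5155.

ζ = 0.516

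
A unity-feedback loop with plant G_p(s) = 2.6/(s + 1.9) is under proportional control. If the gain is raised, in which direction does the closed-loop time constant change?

decrease

Closed-loop pole is at s = −(1.9+K_p·2.6); larger K_p moves it further left, so τ = 1/(1.9+K_p·2.6) decreases.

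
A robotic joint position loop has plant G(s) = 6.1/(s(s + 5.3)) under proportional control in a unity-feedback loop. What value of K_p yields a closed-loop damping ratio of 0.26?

K_p = 17

Closed-loop characteristic equation: s² + 5.3s + K_p·6.1 = 0.
So ω_n = √(6.1K_p) and 2ζω_n = 5.3, giving ζ = 5.3/(2√(6.1K_p)).
Setting ζ = 0.26: √(6.1K_p) = 5.3/(2·0.26) = 10.19, so K_p = 103.9/6.1 = 17.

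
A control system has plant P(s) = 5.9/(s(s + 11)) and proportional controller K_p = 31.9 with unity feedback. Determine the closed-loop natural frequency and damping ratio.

ω_n = 13.7 rad/s, ζ = 0.401

With unity feedback the closed-loop characteristic equation is s² + 11s + 31.9·5.9 = s² + 11s + 188.2 = 0.
Matching s² + 2ζω_n s + ω_n²: ω_n = √188.2 = 13.72 rad/s and 2ζω_n = 11, so ζ = 11/(2·13.72) = 0.401.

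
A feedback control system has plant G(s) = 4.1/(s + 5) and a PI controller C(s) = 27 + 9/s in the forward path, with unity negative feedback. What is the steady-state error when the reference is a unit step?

The open loop C(s)G(s) has a pole at the origin (type 1), so the static position error constant is infinite and e_ss = 1/(1+∞) = 0.

0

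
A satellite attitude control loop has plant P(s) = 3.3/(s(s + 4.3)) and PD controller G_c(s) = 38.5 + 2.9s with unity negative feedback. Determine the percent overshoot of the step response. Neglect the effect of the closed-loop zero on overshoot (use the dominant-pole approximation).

Forward path: (38.5 + 2.9s)·3.3/(s(s+4.3)). The closed-loop characteristic equation is s² + (4.3 + 3.3·2.9)s + 3.3·38.5 = 0.
That is s² + 13.87s + 127 = 0, so ω_n = 11.27 rad/s and ζ = 13.87/(2·11.27) = 0.6153.
%OS = 100·exp(−πζ/√(1−ζ²)) = 8.61%.

8.61%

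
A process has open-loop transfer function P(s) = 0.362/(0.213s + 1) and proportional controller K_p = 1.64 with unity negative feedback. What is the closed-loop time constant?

τ = 0.134 s

Closed loop: T(s) = K_p·P/(1+K_p·P) = 0.5937/(0.213s + 1 + 0.5937), with pole at s = −(1 + 0.5937)/0.213 = −7.482.
Closed-loop time constant τ = 1/7.482 = 0.134 s.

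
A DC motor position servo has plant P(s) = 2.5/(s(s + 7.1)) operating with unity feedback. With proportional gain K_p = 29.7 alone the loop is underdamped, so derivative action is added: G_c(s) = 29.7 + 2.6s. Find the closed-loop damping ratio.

ζ = 0.789

Forward path: (29.7 + 2.6s)·2.5/(s(s+7.1)). The closed-loop characteristic equation is s² + (7.1 + 2.5·2.6)s + 2.5·29.7 = 0.
That is s² + 13.6s + 74.25 = 0, so ω_n = 8.617 rad/s and ζ = 13.6/(2·8.617) = 0.7892.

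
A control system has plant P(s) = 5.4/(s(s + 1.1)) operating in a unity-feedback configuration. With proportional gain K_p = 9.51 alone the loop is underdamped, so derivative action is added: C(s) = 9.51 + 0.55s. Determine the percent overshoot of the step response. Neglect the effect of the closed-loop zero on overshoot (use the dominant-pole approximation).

39.4%

Forward path: (9.51 + 0.55s)·5.4/(s(s+1.1)). The closed-loop characteristic equation is s² + (1.1 + 5.4·0.55)s + 5.4·9.51 = 0.
That is s² + 4.07s + 51.35 = 0, so ω_n = 7.166 rad/s and ζ = 4.07/(2·7.166) = 0.284.
%OS = 100·exp(−πζ/√(1−ζ²)) = 39.4%.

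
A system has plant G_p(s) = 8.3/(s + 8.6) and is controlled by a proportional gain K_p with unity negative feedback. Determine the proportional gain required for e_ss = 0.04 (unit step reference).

K_p = 24.9

The loop is type 0, so e_ss(step) = 1/(1 + K_pos) with K_pos = K_p·G_p(0).
G_p(0) = 0.9651. Require 1/(1 + K_p·0.9651) = 0.04, so 1 + 0.9651·K_p = 25.
K_p = (25 − 1)/0.9651 = 24.9.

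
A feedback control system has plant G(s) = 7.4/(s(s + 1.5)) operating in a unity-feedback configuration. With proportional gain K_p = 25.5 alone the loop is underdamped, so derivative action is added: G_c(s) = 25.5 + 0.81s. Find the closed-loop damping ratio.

Forward path: (25.5 + 0.81s)·7.4/(s(s+1.5)). The closed-loop characteristic equation is s² + (1.5 + 7.4·0.81)s + 7.4·25.5 = 0.
That is s² + 7.494s + 188.7 = 0, so ω_n = 13.74 rad/s and ζ = 7.494/(2·13.74) = 0.2728.

ζ = 0.273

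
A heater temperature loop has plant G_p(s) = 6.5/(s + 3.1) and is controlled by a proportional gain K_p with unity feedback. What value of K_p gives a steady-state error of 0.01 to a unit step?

K_p = 47.2

The loop is type 0, so e_ss(step) = 1/(1 + K_pos) with K_pos = K_p·G_p(0).
G_p(0) = 2.097. Require 1/(1 + K_p·2.097) = 0.01, so 1 + 2.097·K_p = 100.
K_p = (100 − 1)/2.097 = 47.2.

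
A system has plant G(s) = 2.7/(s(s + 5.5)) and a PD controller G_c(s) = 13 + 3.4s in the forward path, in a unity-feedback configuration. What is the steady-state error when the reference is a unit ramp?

0.157

The loop has one pole at the origin (type 1). Velocity error constant K_v = lim_{s→0} s·G_c(s)G(s) = 13·2.7/5.5 = 6.382.
Steady-state error to a unit ramp: e_ss = 1/K_v = 0.157.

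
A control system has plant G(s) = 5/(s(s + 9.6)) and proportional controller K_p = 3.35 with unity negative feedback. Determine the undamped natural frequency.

ω_n = 4.09 rad/s

With unity feedback the closed-loop characteristic equation is s² + 9.6s + 3.35·5 = s² + 9.6s + 16.75 = 0.
Matching s² + 2ζω_n s + ω_n²: ω_n = √16.75 = 4.093 rad/s and 2ζω_n = 9.6, so ζ = 9.6/(2·4.093) = 1.17.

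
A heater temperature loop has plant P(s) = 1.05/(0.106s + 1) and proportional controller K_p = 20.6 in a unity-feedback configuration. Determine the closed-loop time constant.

Closed loop: T(s) = K_p·P/(1+K_p·P) = 21.63/(0.106s + 1 + 21.63), with pole at s = −(1 + 21.63)/0.106 = −213.5.
Closed-loop time constant τ = 1/213.5 = 0.00468 s.

τ = 0.00468 s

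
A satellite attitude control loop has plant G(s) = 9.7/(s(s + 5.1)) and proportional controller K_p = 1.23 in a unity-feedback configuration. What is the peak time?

T_p = 1.35 s

The closed-loop denominator s² + 5.1s + 11.93 gives ω_n = √11.93 = 3.454 and ζ = 5.1/(2ω_n) = 0.7382.
Damped frequency ω_d = ω_n√(1−ζ²) = 2.33 rad/s, so peak time T_p = π/ω_d = 1.35 s.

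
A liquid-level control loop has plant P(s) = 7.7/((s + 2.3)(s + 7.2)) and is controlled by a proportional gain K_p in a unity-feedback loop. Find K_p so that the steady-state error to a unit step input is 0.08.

For a type-0 loop with proportional control, e_ss = 1/(1 + K_p·P(0)).
P(0) = 0.465. Require 1/(1 + K_p·0.465) = 0.08, so 1 + 0.465·K_p = 12.5.
K_p = (12.5 − 1)/0.465 = 24.7.

K_p = 24.7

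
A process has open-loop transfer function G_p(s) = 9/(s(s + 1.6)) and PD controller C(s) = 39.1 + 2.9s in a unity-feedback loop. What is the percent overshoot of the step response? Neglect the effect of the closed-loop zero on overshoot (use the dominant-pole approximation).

3.21%

Forward path: (39.1 + 2.9s)·9/(s(s+1.6)). The closed-loop characteristic equation is s² + (1.6 + 9·2.9)s + 9·39.1 = 0.
That is s² + 27.7s + 351.9 = 0, so ω_n = 18.76 rad/s and ζ = 27.7/(2·18.76) = 0.7383.
%OS = 100·exp(−πζ/√(1−ζ²)) = 3.21%.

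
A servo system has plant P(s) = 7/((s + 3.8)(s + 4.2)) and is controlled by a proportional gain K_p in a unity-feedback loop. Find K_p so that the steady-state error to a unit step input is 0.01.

K_p = 226

The loop is type 0, so e_ss(step) = 1/(1 + K_pos) with K_pos = K_p·P(0).
P(0) = 0.4386. Require 1/(1 + K_p·0.4386) = 0.01, so 1 + 0.4386·K_p = 100.
K_p = (100 − 1)/0.4386 = 226.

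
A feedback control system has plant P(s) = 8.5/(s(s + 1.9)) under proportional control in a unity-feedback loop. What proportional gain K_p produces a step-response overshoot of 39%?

K_p = 1.29

From %OS = 100·exp(−πζ/√(1−ζ²)) = 39%, ζ = −ln(0.39)/√(π²+ln²(0.39)) = 0.2871.
Characteristic equation s² + 1.9s + 8.5K_p = 0 gives ζ = 1.9/(2√(8.5K_p)).
Setting ζ = 0.2871: √(8.5K_p) = 1.9/(2·0.2871) = 3.309, so K_p = 10.95/8.5 = 1.29.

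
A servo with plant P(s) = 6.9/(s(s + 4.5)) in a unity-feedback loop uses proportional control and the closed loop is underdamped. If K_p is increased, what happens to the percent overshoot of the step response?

Characteristic equation s² + 4.5s + K_p·6.9 = 0: raising K_p raises ω_n while 2ζω_n = 4.5 is fixed, so ζ falls and overshoot grows.

increase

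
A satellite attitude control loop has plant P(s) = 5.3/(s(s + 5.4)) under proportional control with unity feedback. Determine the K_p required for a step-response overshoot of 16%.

K_p = 5.42

From %OS = 100·exp(−πζ/√(1−ζ²)) = 16%, ζ = −ln(0.16)/√(π²+ln²(0.16)) = 0.5039.
Characteristic equation s² + 5.4s + 5.3K_p = 0 gives ζ = 5.4/(2√(5.3K_p)).
Setting ζ = 0.5039: √(5.3K_p) = 5.4/(2·0.5039) = 5.359, so K_p = 28.71/5.3 = 5.42.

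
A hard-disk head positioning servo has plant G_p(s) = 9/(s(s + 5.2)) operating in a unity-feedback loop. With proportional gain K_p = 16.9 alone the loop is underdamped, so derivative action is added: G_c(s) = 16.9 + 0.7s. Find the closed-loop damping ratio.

Forward path: (16.9 + 0.7s)·9/(s(s+5.2)). The closed-loop characteristic equation is s² + (5.2 + 9·0.7)s + 9·16.9 = 0.
That is s² + 11.5s + 152.1 = 0, so ω_n = 12.33 rad/s and ζ = 11.5/(2·12.33) = 0.4662.

ζ = 0.466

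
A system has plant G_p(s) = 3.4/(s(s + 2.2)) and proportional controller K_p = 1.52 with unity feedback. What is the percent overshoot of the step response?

17.6%

The closed-loop denominator s² + 2.2s + 5.168 gives ω_n = √5.168 = 2.273 and ζ = 2.2/(2ω_n) = 0.4839.
%OS = 100·exp(−πζ/√(1−ζ²)) = 100·exp(−π·0.4839/√0.7659) = 17.6%.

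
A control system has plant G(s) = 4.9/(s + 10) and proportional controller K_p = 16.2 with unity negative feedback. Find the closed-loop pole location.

Closed-loop transfer function: T(s) = K_p·G(s)/(1 + K_p·G(s)) = 79.38/(s + 10 + 79.38) = 79.38/(s + 89.38).
The closed-loop pole is at s = −89.38.

s = -89.38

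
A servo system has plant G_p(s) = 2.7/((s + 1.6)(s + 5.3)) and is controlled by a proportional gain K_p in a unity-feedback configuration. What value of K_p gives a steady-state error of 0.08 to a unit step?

Steady-state error for a unit step on this type-0 loop is 1/(1 + K_p·G_p(0)).
G_p(0) = 0.3184. Require 1/(1 + K_p·0.3184) = 0.08, so 1 + 0.3184·K_p = 12.5.
K_p = (12.5 − 1)/0.3184 = 36.1.

K_p = 36.1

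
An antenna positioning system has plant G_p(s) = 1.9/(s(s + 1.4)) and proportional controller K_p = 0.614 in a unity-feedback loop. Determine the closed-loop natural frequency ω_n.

The closed-loop denominator is s(s+1.4) + 0.614·1.9 = s² + 1.4s + 1.167.
So ω_n² = 1.167 ⇒ ω_n = 1.08 rad/s, and ζ = 1.4/(2ω_n) = 0.648.

ω_n = 1.08 rad/s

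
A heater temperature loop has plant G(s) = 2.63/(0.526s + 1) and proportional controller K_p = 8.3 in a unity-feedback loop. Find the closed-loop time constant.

Closed loop: T(s) = K_p·G/(1+K_p·G) = 21.83/(0.526s + 1 + 21.83), with pole at s = −(1 + 21.83)/0.526 = −43.4.
Closed-loop time constant τ = 1/43.4 = 0.023 s.

τ = 0.023 s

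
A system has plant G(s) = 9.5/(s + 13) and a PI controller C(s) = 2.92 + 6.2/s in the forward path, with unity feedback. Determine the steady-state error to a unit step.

0

The open loop C(s)G(s) has a pole at the origin (type 1), so the static position error constant is infinite and e_ss = 1/(1+∞) = 0.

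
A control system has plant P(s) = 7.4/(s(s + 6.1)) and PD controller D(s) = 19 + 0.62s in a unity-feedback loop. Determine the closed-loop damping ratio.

Forward path: (19 + 0.62s)·7.4/(s(s+6.1)). The closed-loop characteristic equation is s² + (6.1 + 7.4·0.62)s + 7.4·19 = 0.
That is s² + 10.69s + 140.6 = 0, so ω_n = 11.86 rad/s and ζ = 10.69/(2·11.86) = 0.4507.

ζ = 0.451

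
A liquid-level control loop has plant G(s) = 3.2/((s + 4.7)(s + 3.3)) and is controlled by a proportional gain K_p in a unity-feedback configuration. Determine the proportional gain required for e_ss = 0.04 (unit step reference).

K_p = 116

Steady-state error for a unit step on this type-0 loop is 1/(1 + K_p·G(0)).
G(0) = 0.2063. Require 1/(1 + K_p·0.2063) = 0.04, so 1 + 0.2063·K_p = 25.
K_p = (25 − 1)/0.2063 = 116.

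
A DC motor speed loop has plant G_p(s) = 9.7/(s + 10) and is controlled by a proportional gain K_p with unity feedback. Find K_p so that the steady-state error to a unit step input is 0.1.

K_p = 9.28

For a type-0 loop with proportional control, e_ss = 1/(1 + K_p·G_p(0)).
G_p(0) = 0.97. Require 1/(1 + K_p·0.97) = 0.1, so 1 + 0.97·K_p = 10.
K_p = (10 − 1)/0.97 = 9.28.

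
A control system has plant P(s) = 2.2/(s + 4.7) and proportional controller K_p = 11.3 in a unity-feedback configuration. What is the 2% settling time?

T_s ≈ 0.135 s

Closed-loop transfer function: T(s) = K_p·P(s)/(1 + K_p·P(s)) = 24.86/(s + 4.7 + 24.86) = 24.86/(s + 29.56).
Time constant τ = 1/29.56 = 0.03383 s, so the 2% settling time is about 4τ = 0.135 s.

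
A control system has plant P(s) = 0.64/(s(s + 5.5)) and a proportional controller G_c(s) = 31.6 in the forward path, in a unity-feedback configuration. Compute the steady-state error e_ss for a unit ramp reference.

The loop has one pole at the origin (type 1). Velocity error constant K_v = lim_{s→0} s·G_c(s)P(s) = 31.6·0.64/5.5 = 3.677.
Steady-state error to a unit ramp: e_ss = 1/K_v = 0.272.

0.272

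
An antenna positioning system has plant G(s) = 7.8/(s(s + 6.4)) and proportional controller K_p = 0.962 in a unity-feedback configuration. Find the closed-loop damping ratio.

ζ = 1.17

With unity feedback the closed-loop characteristic equation is s² + 6.4s + 0.962·7.8 = s² + 6.4s + 7.504 = 0.
So ω_n² = 7.504 ⇒ ω_n = 2.739 rad/s, and ζ = 6.4/(2ω_n) = 1.17.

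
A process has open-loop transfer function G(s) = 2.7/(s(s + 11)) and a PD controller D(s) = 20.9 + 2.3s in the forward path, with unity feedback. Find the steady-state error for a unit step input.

The open loop D(s)G(s) has a pole at the origin (type 1), so the static position error constant is infinite and e_ss = 1/(1+∞) = 0.

0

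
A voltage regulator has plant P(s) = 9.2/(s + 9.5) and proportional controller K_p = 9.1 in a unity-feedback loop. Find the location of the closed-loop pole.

Closed-loop transfer function: T(s) = K_p·P(s)/(1 + K_p·P(s)) = 83.72/(s + 9.5 + 83.72) = 83.72/(s + 93.22).
The closed-loop pole is at s = −93.22.

s = -93.22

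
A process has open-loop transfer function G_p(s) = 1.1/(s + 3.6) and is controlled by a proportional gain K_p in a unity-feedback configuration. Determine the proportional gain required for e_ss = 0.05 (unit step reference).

K_p = 62.2

The loop is type 0, so e_ss(step) = 1/(1 + K_pos) with K_pos = K_p·G_p(0).
G_p(0) = 0.3056. Require 1/(1 + K_p·0.3056) = 0.05, so 1 + 0.3056·K_p = 20.
K_p = (20 − 1)/0.3056 = 62.2.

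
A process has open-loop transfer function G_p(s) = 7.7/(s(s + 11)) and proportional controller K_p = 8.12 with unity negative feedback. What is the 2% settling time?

The closed-loop denominator s² + 11s + 62.52 gives ω_n = √62.52 = 7.907 and ζ = 11/(2ω_n) = 0.6956.
2% settling time T_s ≈ 4/(ζω_n) = 4/5.5 = 0.727 s.

T_s ≈ 0.727 s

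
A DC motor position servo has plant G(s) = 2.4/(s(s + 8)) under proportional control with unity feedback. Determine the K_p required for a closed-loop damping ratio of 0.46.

K_p = 31.5

Closed-loop characteristic equation: s² + 8s + K_p·2.4 = 0.
So ω_n = √(2.4K_p) and 2ζω_n = 8, giving ζ = 8/(2√(2.4K_p)).
Setting ζ = 0.46: √(2.4K_p) = 8/(2·0.46) = 8.696, so K_p = 75.61/2.4 = 31.5.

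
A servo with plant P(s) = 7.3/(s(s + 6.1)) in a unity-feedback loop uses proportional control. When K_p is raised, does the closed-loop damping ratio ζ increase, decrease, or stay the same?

ζ = 6.1/(2√(7.3K_p)); increasing K_p raises the denominator, so ζ falls.

decrease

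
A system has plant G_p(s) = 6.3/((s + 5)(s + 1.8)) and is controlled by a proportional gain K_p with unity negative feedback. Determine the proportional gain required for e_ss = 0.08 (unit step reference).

The loop is type 0, so e_ss(step) = 1/(1 + K_pos) with K_pos = K_p·G_p(0).
G_p(0) = 0.7. Require 1/(1 + K_p·0.7) = 0.08, so 1 + 0.7·K_p = 12.5.
K_p = (12.5 − 1)/0.7 = 16.4.

K_p = 16.4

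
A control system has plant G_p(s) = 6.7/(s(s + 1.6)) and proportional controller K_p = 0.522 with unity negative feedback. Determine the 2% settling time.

The closed-loop denominator s² + 1.6s + 3.497 gives ω_n = √3.497 = 1.87 and ζ = 1.6/(2ω_n) = 0.4278.
2% settling time T_s ≈ 4/(ζω_n) = 4/0.8 = 5 s.

T_s ≈ 5 s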